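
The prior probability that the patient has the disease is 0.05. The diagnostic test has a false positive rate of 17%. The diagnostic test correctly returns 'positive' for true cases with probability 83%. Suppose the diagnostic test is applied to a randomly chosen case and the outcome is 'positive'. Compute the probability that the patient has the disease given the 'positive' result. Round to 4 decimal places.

P(H | E) ≈ 0.2044

Write H for 'the patient has the disease'. Prior odds H:¬H = 0.05/0.95 = 0.052632. For the 'positive' outcome, the likelihood ratio is 0.83/0.17 = 4.8824.
Posterior odds = 0.052632 × 4.8824 = 0.25697, so P(H|E) = 0.25697/(1+0.25697) = 0.2044.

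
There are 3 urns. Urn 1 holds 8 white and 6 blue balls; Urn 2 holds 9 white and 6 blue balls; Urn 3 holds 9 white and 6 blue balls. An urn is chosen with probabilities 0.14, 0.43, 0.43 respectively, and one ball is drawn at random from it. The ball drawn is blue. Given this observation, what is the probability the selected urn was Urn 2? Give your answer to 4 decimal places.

Posterior probability ≈ 0.4257

Tabulate prior·likelihood by source: [1] prior 0.14, lik 0.4286, product 0.06000; [2] prior 0.43, lik 0.4, product 0.1720; [3] prior 0.43, lik 0.4, product 0.1720.
Normalizing constant = 0.40400; the posterior for Urn 2 is its product over the sum, 0.1720/0.40400 = 0.4257.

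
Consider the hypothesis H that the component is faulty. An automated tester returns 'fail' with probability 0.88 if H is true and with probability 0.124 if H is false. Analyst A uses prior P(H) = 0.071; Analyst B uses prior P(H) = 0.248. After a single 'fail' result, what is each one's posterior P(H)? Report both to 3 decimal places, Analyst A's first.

The likelihood ratio for a 'fail' result is 0.88/0.124 = 7.0968.
Analyst A: prior odds 0.071/0.929 = 0.076426; posterior odds 0.54238; posterior probability 0.352.
Analyst B: prior odds 0.248/0.752 = 0.32979; posterior odds 2.3404; posterior probability 0.701.

Analyst A: 0.352; Analyst B: 0.701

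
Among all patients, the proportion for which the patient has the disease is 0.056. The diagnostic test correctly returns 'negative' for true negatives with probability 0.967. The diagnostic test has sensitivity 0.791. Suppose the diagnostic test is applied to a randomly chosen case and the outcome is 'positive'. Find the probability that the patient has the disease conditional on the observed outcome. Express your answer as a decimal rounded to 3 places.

P(H | E) ≈ 0.587

Write H for 'the patient has the disease'. Prior odds H:¬H = 0.056/0.944 = 0.059322. For the 'positive' outcome, the likelihood ratio is 0.791/0.033 = 23.970.
Posterior odds = 0.059322 × 23.970 = 1.4219, so P(H|E) = 1.4219/(1+1.4219) = 0.587.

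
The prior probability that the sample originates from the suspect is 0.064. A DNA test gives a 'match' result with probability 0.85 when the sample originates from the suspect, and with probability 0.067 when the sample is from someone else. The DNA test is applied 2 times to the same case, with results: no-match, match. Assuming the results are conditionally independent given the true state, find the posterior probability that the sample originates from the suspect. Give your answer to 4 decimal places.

Posterior P(H) ≈ 0.1224

With H the event that the sample originates from the suspect, the joint likelihood of the observed sequence is P(data|H) = 0.15·0.85 = 0.12750 and P(data|¬H) = 0.933·0.067 = 0.062511.
Bayes: P(H|data) = 0.064·0.12750 / (0.064·0.12750 + 0.936·0.062511) = 0.0081600/0.066670 = 0.1224.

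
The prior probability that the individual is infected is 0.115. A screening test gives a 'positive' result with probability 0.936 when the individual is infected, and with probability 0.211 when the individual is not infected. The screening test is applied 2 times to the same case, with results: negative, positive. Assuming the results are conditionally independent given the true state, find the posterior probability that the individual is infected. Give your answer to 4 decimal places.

Posterior P(H) ≈ 0.0447

Let H be the event that the individual is infected; start with P(H) = 0.115. P('positive'|H) = 0.936, P('positive'|¬H) = 0.211.
Update on result 1 ('negative'): P(H) ← 0.064·0.1150 / (0.064·0.1150 + 0.789·0.8850) = 0.0073600/0.70563 = 0.0104.
Update on result 2 ('positive'): P(H) ← 0.936·0.0104 / (0.936·0.0104 + 0.211·0.9896) = 0.0097629/0.21856 = 0.0447.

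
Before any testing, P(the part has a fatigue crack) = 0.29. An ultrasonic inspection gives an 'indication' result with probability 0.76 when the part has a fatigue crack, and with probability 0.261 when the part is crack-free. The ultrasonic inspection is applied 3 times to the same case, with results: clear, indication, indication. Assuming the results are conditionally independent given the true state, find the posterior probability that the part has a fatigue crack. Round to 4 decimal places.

Let H be the event that the part has a fatigue crack; start with P(H) = 0.29. P('indication'|H) = 0.76, P('indication'|¬H) = 0.261.
Update on result 1 ('clear'): P(H) ← 0.24·0.2900 / (0.24·0.2900 + 0.739·0.7100) = 0.069600/0.59429 = 0.1171.
Update on result 2 ('indication'): P(H) ← 0.76·0.1171 / (0.76·0.1171 + 0.261·0.8829) = 0.089007/0.31944 = 0.2786.
Update on result 3 ('indication'): P(H) ← 0.76·0.2786 / (0.76·0.2786 + 0.261·0.7214) = 0.21176/0.40004 = 0.5294.

Posterior P(H) ≈ 0.5294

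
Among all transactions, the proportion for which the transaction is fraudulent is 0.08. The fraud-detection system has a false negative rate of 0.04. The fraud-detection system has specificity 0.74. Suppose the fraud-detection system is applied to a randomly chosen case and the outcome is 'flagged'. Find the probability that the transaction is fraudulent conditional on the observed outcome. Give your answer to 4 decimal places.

P(H | E) ≈ 0.2430

Let H be the event that the transaction is fraudulent. P(H) = 0.08, so P(¬H) = 0.92. With E the 'flagged' result, P(E|H) = 0.96 and P(E|¬H) = 0.26.
P(E) = 0.96·0.08 + 0.26·0.92 = 0.076800 + 0.23920 = 0.31600.
By Bayes' theorem, P(H|E) = 0.076800 / 0.31600 = 0.2430.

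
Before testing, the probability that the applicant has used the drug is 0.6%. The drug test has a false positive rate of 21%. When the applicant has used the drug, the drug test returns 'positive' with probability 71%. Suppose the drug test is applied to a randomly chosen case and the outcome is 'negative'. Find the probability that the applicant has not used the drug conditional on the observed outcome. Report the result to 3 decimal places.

P(¬H | E) ≈ 0.998

Let H be the event that the applicant has used the drug. P(H) = 0.006, so P(¬H) = 0.994. With E the 'negative' result, P(E|H) = 0.29 and P(E|¬H) = 0.79.
P(E) = 0.29·0.006 + 0.79·0.994 = 0.0017400 + 0.78526 = 0.78700.
By Bayes' theorem, P(H|E) = 0.0017400 / 0.78700 = 0.002. Hence P(¬H|E) = 1 − 0.002 = 0.998.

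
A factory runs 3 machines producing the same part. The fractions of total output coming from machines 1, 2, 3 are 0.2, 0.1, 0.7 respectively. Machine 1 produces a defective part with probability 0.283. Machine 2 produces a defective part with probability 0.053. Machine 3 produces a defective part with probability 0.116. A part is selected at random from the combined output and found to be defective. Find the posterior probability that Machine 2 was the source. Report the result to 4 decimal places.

Posterior probability ≈ 0.0370

P(defective|M1) = 0.283; P(defective|M2) = 0.053; P(defective|M3) = 0.116.
Prior × likelihood for each source: 0.2·0.283=0.05660, 0.1·0.053=0.005300, 0.7·0.116=0.08120. Summing gives P(defective) = 0.14310.
P(Machine 2 | defective) = 0.005300 / 0.14310 = 0.0370.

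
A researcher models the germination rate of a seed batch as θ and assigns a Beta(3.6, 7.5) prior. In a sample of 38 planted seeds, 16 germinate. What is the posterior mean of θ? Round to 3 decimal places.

Observing 16 successes and 22 failures updates Beta(3.6, 7.5) by adding the success and failure counts to the two shape parameters: α = 3.6+16 = 19.6, β = 7.5+22 = 29.5.
Posterior mean = α/(α+β) = 19.6/49.1 = 0.399.

Posterior mean ≈ 0.399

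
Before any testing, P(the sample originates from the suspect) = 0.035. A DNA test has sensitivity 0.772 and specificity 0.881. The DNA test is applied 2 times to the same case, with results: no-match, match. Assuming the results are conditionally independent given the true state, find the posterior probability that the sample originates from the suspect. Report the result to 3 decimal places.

Posterior P(H) ≈ 0.057

Let H be the event that the sample originates from the suspect; start with P(H) = 0.035. P('match'|H) = 0.772, P('match'|¬H) = 0.119.
Update on result 1 ('no-match'): P(H) ← 0.228·0.0350 / (0.228·0.0350 + 0.881·0.9650) = 0.0079800/0.85814 = 0.0093.
Update on result 2 ('match'): P(H) ← 0.772·0.0093 / (0.772·0.0093 + 0.119·0.9907) = 0.0071789/0.12507 = 0.0574.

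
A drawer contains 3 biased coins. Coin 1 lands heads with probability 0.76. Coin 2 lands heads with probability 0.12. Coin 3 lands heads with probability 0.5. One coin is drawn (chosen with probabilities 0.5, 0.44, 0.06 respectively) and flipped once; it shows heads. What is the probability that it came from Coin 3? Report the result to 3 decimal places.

Tabulate prior·likelihood by source: [1] prior 0.5, lik 0.76, product 0.3800; [2] prior 0.44, lik 0.12, product 0.05280; [3] prior 0.06, lik 0.5, product 0.03000.
Normalizing constant = 0.46280; the posterior for Coin 3 is its product over the sum, 0.03000/0.46280 = 0.065.

Posterior probability ≈ 0.065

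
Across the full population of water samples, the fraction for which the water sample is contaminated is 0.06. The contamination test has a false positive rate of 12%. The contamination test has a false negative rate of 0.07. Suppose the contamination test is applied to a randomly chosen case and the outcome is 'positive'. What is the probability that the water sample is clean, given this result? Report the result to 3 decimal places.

P(¬H | E) ≈ 0.669

Write H for 'the water sample is contaminated'. Prior odds H:¬H = 0.06/0.94 = 0.063830. For the 'positive' outcome, the likelihood ratio is 0.93/0.12 = 7.7500.
Posterior odds = 0.063830 × 7.7500 = 0.49468, so P(H|E) = 0.49468/(1+0.49468) = 0.331. Then P(¬H|E) = 1 − 0.331 = 0.669.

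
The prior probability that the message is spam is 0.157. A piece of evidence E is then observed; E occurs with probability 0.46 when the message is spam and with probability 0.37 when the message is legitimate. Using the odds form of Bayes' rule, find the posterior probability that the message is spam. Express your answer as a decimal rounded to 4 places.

Prior odds = 0.157/(1−0.157) = 0.18624.
Likelihood ratio for E = 0.46/0.37 = 1.2432.
Posterior odds = prior odds × LR = 0.23154.
Posterior probability = odds/(1+odds) = 0.23154/1.2315 = 0.1880.

Posterior probability ≈ 0.1880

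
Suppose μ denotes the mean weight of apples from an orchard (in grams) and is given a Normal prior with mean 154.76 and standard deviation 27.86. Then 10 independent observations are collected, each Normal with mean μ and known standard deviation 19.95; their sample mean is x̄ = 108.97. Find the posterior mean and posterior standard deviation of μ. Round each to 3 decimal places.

Prior precision 1/τ₀² = 1/27.86² = 0.00128836; data precision n/σ² = 10/19.95² = 0.0251255.
Posterior precision = 0.00128836 + 0.0251255 = 0.0264138, giving posterior SD = 1/√0.0264138 = 6.153.
Posterior mean = (0.00128836·154.76 + 0.0251255·108.97) / 0.0264138 = 111.203.

Posterior mean ≈ 111.203; posterior SD ≈ 6.153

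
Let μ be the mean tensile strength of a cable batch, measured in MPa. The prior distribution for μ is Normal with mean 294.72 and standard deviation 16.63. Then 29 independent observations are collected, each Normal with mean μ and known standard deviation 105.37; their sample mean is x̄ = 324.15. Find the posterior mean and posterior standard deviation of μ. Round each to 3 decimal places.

With known σ, the Normal prior is conjugate. Weight on the data is w = (n/σ²)/(n/σ² + 1/τ₀²) = 0.00261195/(0.00261195+0.00361589) = 0.41940.
Posterior mean = w·x̄ + (1−w)·μ₀ = 0.41940·324.15 + 0.58060·294.72 = 307.063. Posterior variance = 1/(0.00261195+0.00361589) = 160.569, so SD = 12.672.

Posterior mean ≈ 307.063; posterior SD ≈ 12.672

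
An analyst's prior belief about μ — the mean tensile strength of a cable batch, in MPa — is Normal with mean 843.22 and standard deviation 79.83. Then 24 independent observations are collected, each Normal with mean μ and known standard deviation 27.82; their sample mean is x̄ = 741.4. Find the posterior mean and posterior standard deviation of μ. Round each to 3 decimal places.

With known σ, the Normal prior is conjugate. Weight on the data is w = (n/σ²)/(n/σ² + 1/τ₀²) = 0.0310097/(0.0310097+0.00015692) = 0.99497.
Posterior mean = w·x̄ + (1−w)·μ₀ = 0.99497·741.4 + 0.0050348·843.22 = 741.913. Posterior variance = 1/(0.0310097+0.00015692) = 32.0857, so SD = 5.664.

Posterior mean ≈ 741.913; posterior SD ≈ 5.664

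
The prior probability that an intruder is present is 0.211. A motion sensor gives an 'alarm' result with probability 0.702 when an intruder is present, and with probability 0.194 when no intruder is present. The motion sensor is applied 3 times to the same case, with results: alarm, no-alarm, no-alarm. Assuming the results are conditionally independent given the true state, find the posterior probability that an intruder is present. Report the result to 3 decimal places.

Let H be the event that an intruder is present; start with P(H) = 0.211. P('alarm'|H) = 0.702, P('alarm'|¬H) = 0.194.
Update on result 1 ('alarm'): P(H) ← 0.702·0.2110 / (0.702·0.2110 + 0.194·0.7890) = 0.14812/0.30119 = 0.4918.
Update on result 2 ('no-alarm'): P(H) ← 0.298·0.4918 / (0.298·0.4918 + 0.806·0.5082) = 0.14655/0.55617 = 0.2635.
Update on result 3 ('no-alarm'): P(H) ← 0.298·0.2635 / (0.298·0.2635 + 0.806·0.7365) = 0.078525/0.67214 = 0.1168.

Posterior P(H) ≈ 0.117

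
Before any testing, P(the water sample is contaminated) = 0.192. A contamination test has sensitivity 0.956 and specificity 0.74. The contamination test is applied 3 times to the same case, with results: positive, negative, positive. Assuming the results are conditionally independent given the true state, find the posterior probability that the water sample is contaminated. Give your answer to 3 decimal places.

With H the event that the water sample is contaminated, the joint likelihood of the observed sequence is P(data|H) = 0.956·0.044·0.956 = 0.040213 and P(data|¬H) = 0.26·0.74·0.26 = 0.050024.
Bayes: P(H|data) = 0.192·0.040213 / (0.192·0.040213 + 0.808·0.050024) = 0.0077209/0.048140 = 0.1604.

Posterior P(H) ≈ 0.160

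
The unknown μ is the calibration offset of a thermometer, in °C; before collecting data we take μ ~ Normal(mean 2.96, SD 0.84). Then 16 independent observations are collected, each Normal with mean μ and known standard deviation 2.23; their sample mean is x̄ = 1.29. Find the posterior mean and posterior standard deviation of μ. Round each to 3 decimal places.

Posterior mean ≈ 1.801; posterior SD ≈ 0.465

With known σ, the Normal prior is conjugate. Weight on the data is w = (n/σ²)/(n/σ² + 1/τ₀²) = 3.21744/(3.21744+1.41723) = 0.69421.
Posterior mean = w·x̄ + (1−w)·μ₀ = 0.69421·1.29 + 0.30579·2.96 = 1.801. Posterior variance = 1/(3.21744+1.41723) = 0.215765, so SD = 0.465.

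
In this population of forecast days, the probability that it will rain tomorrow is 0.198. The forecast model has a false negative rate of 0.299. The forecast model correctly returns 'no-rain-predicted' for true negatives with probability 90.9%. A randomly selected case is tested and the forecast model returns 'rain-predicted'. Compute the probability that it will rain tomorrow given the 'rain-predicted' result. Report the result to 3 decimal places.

Write H for 'it will rain tomorrow'. Prior odds H:¬H = 0.198/0.802 = 0.24688. For the 'rain-predicted' outcome, the likelihood ratio is 0.701/0.091 = 7.7033.
Posterior odds = 0.24688 × 7.7033 = 1.9018, so P(H|E) = 1.9018/(1+1.9018) = 0.655.

P(H | E) ≈ 0.655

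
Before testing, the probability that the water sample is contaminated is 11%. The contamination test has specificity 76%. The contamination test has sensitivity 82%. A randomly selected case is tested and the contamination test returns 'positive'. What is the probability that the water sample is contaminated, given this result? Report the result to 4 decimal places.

Let H be the event that the water sample is contaminated. P(H) = 0.11, so P(¬H) = 0.89. With E the 'positive' result, P(E|H) = 0.82 and P(E|¬H) = 0.24.
P(E) = 0.82·0.11 + 0.24·0.89 = 0.090200 + 0.21360 = 0.30380.
By Bayes' theorem, P(H|E) = 0.090200 / 0.30380 = 0.2969.

P(H | E) ≈ 0.2969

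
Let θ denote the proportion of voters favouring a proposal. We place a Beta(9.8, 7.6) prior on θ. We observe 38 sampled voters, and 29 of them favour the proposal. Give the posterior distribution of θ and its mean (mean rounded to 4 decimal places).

Observing 29 successes and 9 failures updates Beta(9.8, 7.6) by adding the success and failure counts to the two shape parameters: α = 9.8+29 = 38.8, β = 7.6+9 = 16.6.
E[θ | data] = 38.8/(38.8+16.6) = 0.7004.

Posterior: Beta(38.8, 16.6); mean ≈ 0.7004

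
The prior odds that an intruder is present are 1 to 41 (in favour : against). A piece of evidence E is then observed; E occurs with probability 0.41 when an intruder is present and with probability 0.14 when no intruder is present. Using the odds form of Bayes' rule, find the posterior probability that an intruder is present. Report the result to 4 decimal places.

Prior odds = 1/41 = 0.024390.
Likelihood ratio for E = 0.41/0.14 = 2.9286.
Posterior odds = prior odds × LR = 0.071429.
Posterior probability = odds/(1+odds) = 0.071429/1.0714 = 0.0667.

Posterior probability ≈ 0.0667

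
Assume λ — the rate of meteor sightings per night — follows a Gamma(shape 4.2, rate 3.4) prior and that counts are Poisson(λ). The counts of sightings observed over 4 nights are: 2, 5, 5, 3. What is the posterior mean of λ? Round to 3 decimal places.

Total count ∑xᵢ = 15 over n = 4 nights.
Gamma is conjugate to the Poisson likelihood: posterior is Gamma(shape = 4.2+15 = 19.2, rate = 3.4+4 = 7.4).
E[λ | data] = 19.2/7.4 = 2.595.

Posterior mean ≈ 2.595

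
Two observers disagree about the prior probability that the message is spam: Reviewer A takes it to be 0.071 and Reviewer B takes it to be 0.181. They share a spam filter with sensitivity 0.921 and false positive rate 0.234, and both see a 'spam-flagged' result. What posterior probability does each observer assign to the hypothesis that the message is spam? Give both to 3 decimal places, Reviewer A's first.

P('+'|H) = 0.921, P('+'|¬H) = 0.234.
Reviewer A: numerator 0.921·0.071 = 0.065391; evidence = 0.065391+0.234·0.929 = 0.28278; posterior = 0.231.
Reviewer B: numerator 0.921·0.181 = 0.16670; evidence = 0.16670+0.234·0.819 = 0.35835; posterior = 0.465.

Reviewer A: 0.231; Reviewer B: 0.465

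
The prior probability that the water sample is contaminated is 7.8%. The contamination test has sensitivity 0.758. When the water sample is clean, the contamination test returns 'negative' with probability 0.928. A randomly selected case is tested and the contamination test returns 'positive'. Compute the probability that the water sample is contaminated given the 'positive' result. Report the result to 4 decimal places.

P(H | E) ≈ 0.4711

Let H be the event that the water sample is contaminated. P(H) = 0.078, so P(¬H) = 0.922. With E the 'positive' result, P(E|H) = 0.758 and P(E|¬H) = 0.072.
P(E) = 0.758·0.078 + 0.072·0.922 = 0.059124 + 0.066384 = 0.12551.
By Bayes' theorem, P(H|E) = 0.059124 / 0.12551 = 0.4711.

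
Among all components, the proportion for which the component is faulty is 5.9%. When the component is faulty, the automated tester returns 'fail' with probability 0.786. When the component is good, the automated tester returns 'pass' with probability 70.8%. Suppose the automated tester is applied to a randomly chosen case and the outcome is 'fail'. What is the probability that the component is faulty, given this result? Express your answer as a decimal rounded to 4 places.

P(H | E) ≈ 0.1444

Write H for 'the component is faulty'. Prior odds H:¬H = 0.059/0.941 = 0.062699. For the 'fail' outcome, the likelihood ratio is 0.786/0.292 = 2.6918.
Posterior odds = 0.062699 × 2.6918 = 0.16877, so P(H|E) = 0.16877/(1+0.16877) = 0.1444.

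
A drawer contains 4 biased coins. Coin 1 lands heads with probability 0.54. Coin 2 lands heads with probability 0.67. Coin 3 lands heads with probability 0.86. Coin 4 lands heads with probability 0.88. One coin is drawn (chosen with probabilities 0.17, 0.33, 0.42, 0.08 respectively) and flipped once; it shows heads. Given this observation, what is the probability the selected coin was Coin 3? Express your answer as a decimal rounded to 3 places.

Tabulate prior·likelihood by source: [1] prior 0.17, lik 0.54, product 0.09180; [2] prior 0.33, lik 0.67, product 0.2211; [3] prior 0.42, lik 0.86, product 0.3612; [4] prior 0.08, lik 0.88, product 0.07040.
Normalizing constant = 0.74450; the posterior for Coin 3 is its product over the sum, 0.3612/0.74450 = 0.485.

Posterior probability ≈ 0.485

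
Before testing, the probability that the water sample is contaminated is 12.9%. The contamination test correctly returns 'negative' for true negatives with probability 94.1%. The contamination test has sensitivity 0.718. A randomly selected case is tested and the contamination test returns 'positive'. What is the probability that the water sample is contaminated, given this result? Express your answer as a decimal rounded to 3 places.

Let H be the event that the water sample is contaminated. P(H) = 0.129, so P(¬H) = 0.871. With E the 'positive' result, P(E|H) = 0.718 and P(E|¬H) = 0.059.
P(E) = 0.718·0.129 + 0.059·0.871 = 0.092622 + 0.051389 = 0.14401.
By Bayes' theorem, P(H|E) = 0.092622 / 0.14401 = 0.643.

P(H | E) ≈ 0.643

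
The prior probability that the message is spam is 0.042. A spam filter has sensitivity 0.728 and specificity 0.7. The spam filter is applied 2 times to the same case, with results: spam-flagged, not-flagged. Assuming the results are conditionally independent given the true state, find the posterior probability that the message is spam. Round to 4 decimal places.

Posterior P(H) ≈ 0.0397

With H the event that the message is spam, the joint likelihood of the observed sequence is P(data|H) = 0.728·0.272 = 0.19802 and P(data|¬H) = 0.3·0.7 = 0.21000.
Bayes: P(H|data) = 0.042·0.19802 / (0.042·0.19802 + 0.958·0.21000) = 0.0083167/0.20950 = 0.0397.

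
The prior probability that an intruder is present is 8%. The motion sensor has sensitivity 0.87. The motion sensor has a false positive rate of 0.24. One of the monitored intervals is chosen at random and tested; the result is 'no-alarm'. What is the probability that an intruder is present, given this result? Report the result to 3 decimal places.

P(H | E) ≈ 0.015

Write H for 'an intruder is present'. Prior odds H:¬H = 0.08/0.92 = 0.086957. For the 'no-alarm' outcome, the likelihood ratio is 0.13/0.76 = 0.17105.
Posterior odds = 0.086957 × 0.17105 = 0.014874, so P(H|E) = 0.014874/(1+0.014874) = 0.015.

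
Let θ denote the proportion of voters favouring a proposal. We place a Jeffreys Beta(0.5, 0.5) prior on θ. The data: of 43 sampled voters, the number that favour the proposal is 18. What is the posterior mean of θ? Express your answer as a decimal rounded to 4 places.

Posterior mean ≈ 0.4205

The binomial likelihood is conjugate to the Beta prior: with 18 successes and 25 failures, the posterior is Beta(0.5+18, 0.5+25) = Beta(18.5, 25.5).
Posterior mean = α/(α+β) = 18.5/44 = 0.4205.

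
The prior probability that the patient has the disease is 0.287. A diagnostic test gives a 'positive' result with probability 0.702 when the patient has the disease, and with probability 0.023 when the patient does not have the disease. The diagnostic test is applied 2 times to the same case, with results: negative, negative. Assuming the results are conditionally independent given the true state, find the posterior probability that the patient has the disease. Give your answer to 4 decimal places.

With H the event that the patient has the disease, the joint likelihood of the observed sequence is P(data|H) = 0.298·0.298 = 0.088804 and P(data|¬H) = 0.977·0.977 = 0.95453.
Bayes: P(H|data) = 0.287·0.088804 / (0.287·0.088804 + 0.713·0.95453) = 0.025487/0.70607 = 0.0361.

Posterior P(H) ≈ 0.0361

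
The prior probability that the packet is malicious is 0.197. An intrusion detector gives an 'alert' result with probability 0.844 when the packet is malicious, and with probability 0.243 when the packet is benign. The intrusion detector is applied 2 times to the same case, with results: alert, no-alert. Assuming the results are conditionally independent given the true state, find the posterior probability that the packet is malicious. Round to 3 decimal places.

Posterior P(H) ≈ 0.149

Let H be the event that the packet is malicious; start with P(H) = 0.197. P('alert'|H) = 0.844, P('alert'|¬H) = 0.243.
Update on result 1 ('alert'): P(H) ← 0.844·0.1970 / (0.844·0.1970 + 0.243·0.8030) = 0.16627/0.36140 = 0.4601.
Update on result 2 ('no-alert'): P(H) ← 0.156·0.4601 / (0.156·0.4601 + 0.757·0.5399) = 0.071771/0.48050 = 0.1494.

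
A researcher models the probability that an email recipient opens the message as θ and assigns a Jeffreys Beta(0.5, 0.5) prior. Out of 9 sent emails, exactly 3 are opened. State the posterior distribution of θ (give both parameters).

Observing 3 successes and 6 failures updates Beta(0.5, 0.5) by adding the success and failure counts to the two shape parameters: α = 0.5+3 = 3.5, β = 0.5+6 = 6.5.

Posterior: Beta(3.5, 6.5)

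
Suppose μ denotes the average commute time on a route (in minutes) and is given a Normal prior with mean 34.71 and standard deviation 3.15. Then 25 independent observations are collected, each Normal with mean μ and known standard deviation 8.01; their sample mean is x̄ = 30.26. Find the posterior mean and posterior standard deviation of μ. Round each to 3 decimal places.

Prior precision 1/τ₀² = 1/3.15² = 0.100781; data precision n/σ² = 25/8.01² = 0.389650.
Posterior precision = 0.100781 + 0.389650 = 0.490431, giving posterior SD = 1/√0.490431 = 1.428.
Posterior mean = (0.100781·34.71 + 0.389650·30.26) / 0.490431 = 31.174.

Posterior mean ≈ 31.174; posterior SD ≈ 1.428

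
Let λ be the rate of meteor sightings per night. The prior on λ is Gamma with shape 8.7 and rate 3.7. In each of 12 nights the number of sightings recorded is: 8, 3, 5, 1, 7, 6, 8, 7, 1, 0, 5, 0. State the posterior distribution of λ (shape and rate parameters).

Posterior: Gamma(shape=59.7, rate=15.7)

The Poisson likelihood adds the total count to the shape and the number of exposure periods to the rate. Here ∑xᵢ = 51 and n = 12, so shape 8.7→59.7 and rate 3.7→15.7.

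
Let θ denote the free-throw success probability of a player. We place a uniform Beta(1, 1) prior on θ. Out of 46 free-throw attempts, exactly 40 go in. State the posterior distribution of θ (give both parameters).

Posterior: Beta(41, 7)

Observing 40 successes and 6 failures updates Beta(1, 1) by adding the success and failure counts to the two shape parameters: α = 1+40 = 41, β = 1+6 = 7.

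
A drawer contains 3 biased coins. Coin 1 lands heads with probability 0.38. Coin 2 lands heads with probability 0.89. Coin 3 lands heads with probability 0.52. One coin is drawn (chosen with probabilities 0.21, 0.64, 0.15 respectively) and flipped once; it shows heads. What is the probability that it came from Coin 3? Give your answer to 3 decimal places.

P(heads|C1) = 0.38; P(heads|C2) = 0.89; P(heads|C3) = 0.52.
Prior × likelihood for each source: 0.21·0.38=0.07980, 0.64·0.89=0.5696, 0.15·0.52=0.07800. Summing gives P(heads) = 0.72740.
P(Coin 3 | heads) = 0.07800 / 0.72740 = 0.107.

Posterior probability ≈ 0.107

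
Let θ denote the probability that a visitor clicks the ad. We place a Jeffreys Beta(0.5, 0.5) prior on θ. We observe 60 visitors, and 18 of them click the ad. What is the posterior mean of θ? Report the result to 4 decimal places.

The binomial likelihood is conjugate to the Beta prior: with 18 successes and 42 failures, the posterior is Beta(0.5+18, 0.5+42) = Beta(18.5, 42.5).
Posterior mean = α/(α+β) = 18.5/61 = 0.3033.

Posterior mean ≈ 0.3033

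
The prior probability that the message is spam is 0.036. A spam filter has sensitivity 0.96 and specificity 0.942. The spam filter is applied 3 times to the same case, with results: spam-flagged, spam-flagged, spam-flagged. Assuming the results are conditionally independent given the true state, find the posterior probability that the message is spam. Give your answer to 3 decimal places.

Posterior P(H) ≈ 0.994

Let H be the event that the message is spam; start with P(H) = 0.036. P('spam-flagged'|H) = 0.96, P('spam-flagged'|¬H) = 0.058.
Update on result 1 ('spam-flagged'): P(H) ← 0.96·0.0360 / (0.96·0.0360 + 0.058·0.9640) = 0.034560/0.090472 = 0.3820.
Update on result 2 ('spam-flagged'): P(H) ← 0.96·0.3820 / (0.96·0.3820 + 0.058·0.6180) = 0.36672/0.40256 = 0.9110.
Update on result 3 ('spam-flagged'): P(H) ← 0.96·0.9110 / (0.96·0.9110 + 0.058·0.0890) = 0.87452/0.87969 = 0.9941.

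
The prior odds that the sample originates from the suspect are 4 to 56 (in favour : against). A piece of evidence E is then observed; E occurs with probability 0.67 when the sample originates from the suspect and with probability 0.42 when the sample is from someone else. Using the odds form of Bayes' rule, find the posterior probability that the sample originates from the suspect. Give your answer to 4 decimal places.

Posterior probability ≈ 0.1023

Prior odds = 4/56 = 0.071429.
Likelihood ratio for E = 0.67/0.42 = 1.5952.
Posterior odds = prior odds × LR = 0.11395.
Posterior probability = odds/(1+odds) = 0.11395/1.1139 = 0.1023.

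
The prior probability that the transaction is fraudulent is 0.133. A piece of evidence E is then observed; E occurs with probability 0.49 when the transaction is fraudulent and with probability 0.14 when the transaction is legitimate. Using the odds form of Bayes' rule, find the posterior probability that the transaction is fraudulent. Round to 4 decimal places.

Posterior probability ≈ 0.3493

Prior odds = 0.133/(1−0.133) = 0.15340.
Likelihood ratio for E = 0.49/0.14 = 3.5000.
Posterior odds = prior odds × LR = 0.53691.
Posterior probability = odds/(1+odds) = 0.53691/1.5369 = 0.3493.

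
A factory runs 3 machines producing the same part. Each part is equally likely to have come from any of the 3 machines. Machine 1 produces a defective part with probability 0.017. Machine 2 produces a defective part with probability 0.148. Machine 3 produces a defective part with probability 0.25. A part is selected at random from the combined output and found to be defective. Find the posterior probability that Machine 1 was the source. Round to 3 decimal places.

Posterior probability ≈ 0.041

Tabulate prior·likelihood by source: [1] prior 0.333333, lik 0.017, product 0.005667; [2] prior 0.333333, lik 0.148, product 0.04933; [3] prior 0.333333, lik 0.25, product 0.08333.
Normalizing constant = 0.13833; the posterior for Machine 1 is its product over the sum, 0.005667/0.13833 = 0.041.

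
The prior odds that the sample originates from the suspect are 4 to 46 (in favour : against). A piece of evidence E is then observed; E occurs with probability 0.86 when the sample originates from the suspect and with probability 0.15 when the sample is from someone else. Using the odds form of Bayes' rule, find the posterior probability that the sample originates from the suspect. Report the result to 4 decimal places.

Posterior probability ≈ 0.3327

Prior odds = 4/46 = 0.086957.
Likelihood ratio for E = 0.86/0.15 = 5.7333.
Posterior odds = prior odds × LR = 0.49855.
Posterior probability = odds/(1+odds) = 0.49855/1.4986 = 0.3327.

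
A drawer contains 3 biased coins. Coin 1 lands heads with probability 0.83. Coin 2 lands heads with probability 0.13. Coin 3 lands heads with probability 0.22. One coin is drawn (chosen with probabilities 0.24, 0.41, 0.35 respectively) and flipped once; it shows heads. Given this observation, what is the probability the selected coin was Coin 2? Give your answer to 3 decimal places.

Posterior probability ≈ 0.162

Tabulate prior·likelihood by source: [1] prior 0.24, lik 0.83, product 0.1992; [2] prior 0.41, lik 0.13, product 0.05330; [3] prior 0.35, lik 0.22, product 0.07700.
Normalizing constant = 0.32950; the posterior for Coin 2 is its product over the sum, 0.05330/0.32950 = 0.162.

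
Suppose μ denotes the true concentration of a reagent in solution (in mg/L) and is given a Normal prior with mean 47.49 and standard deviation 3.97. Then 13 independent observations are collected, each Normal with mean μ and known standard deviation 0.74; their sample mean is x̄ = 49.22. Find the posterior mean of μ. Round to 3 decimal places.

Prior precision 1/τ₀² = 1/3.97² = 0.0634482; data precision n/σ² = 13/0.74² = 23.7400.
Posterior precision = 0.0634482 + 23.7400 = 23.8034.
Posterior mean = (0.0634482·47.49 + 23.7400·49.22) / 23.8034 = 49.215.

Posterior mean ≈ 49.215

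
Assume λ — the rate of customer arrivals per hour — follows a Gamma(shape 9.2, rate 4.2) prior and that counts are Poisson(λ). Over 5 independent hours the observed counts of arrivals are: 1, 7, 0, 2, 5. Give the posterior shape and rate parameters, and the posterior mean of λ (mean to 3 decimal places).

Posterior: Gamma(shape=24.2, rate=9.2); mean ≈ 2.630

Total count ∑xᵢ = 15 over n = 5 hours.
Gamma is conjugate to the Poisson likelihood: posterior is Gamma(shape = 9.2+15 = 24.2, rate = 4.2+5 = 9.2).
Posterior mean = shape/rate = 24.2/9.2 = 2.630.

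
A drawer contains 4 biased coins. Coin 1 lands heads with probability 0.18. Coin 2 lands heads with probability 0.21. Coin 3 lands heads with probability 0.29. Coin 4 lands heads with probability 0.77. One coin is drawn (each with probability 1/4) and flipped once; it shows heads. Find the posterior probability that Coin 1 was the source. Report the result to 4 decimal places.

P(heads|C1) = 0.18; P(heads|C2) = 0.21; P(heads|C3) = 0.29; P(heads|C4) = 0.77.
Prior × likelihood for each source: 0.25·0.18=0.04500, 0.25·0.21=0.05250, 0.25·0.29=0.07250, 0.25·0.77=0.1925. Summing gives P(heads) = 0.36250.
P(Coin 1 | heads) = 0.04500 / 0.36250 = 0.1241.

Posterior probability ≈ 0.1241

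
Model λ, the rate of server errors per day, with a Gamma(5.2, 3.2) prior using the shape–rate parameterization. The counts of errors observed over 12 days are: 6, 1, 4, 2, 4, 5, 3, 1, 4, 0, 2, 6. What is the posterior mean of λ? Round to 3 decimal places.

Posterior mean ≈ 2.842

Total count ∑xᵢ = 38 over n = 12 days.
Gamma is conjugate to the Poisson likelihood: posterior is Gamma(shape = 5.2+38 = 43.2, rate = 3.2+12 = 15.2).
E[λ | data] = 43.2/15.2 = 2.842.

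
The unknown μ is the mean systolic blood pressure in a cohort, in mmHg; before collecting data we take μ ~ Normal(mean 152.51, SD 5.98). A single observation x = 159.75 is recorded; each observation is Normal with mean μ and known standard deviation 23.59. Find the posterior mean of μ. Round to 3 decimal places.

With known σ, the Normal prior is conjugate. Weight on the data is w = (n/σ²)/(n/σ² + 1/τ₀²) = 0.00179698/(0.00179698+0.0279639) = 0.060381.
Posterior mean = w·x̄ + (1−w)·μ₀ = 0.060381·159.75 + 0.93962·152.51 = 152.947.

Posterior mean ≈ 152.947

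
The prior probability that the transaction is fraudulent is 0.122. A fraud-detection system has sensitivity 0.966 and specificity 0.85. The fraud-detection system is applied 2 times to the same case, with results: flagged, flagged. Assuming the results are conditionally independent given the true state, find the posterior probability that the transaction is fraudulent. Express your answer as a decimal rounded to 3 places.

With H the event that the transaction is fraudulent, the joint likelihood of the observed sequence is P(data|H) = 0.966·0.966 = 0.93316 and P(data|¬H) = 0.15·0.15 = 0.022500.
Bayes: P(H|data) = 0.122·0.93316 / (0.122·0.93316 + 0.878·0.022500) = 0.11385/0.13360 = 0.8521.

Posterior P(H) ≈ 0.852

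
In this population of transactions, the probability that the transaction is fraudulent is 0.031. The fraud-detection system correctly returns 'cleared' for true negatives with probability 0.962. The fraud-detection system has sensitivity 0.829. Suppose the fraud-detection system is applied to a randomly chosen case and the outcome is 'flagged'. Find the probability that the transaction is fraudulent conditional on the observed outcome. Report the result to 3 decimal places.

P(H | E) ≈ 0.411

Write H for 'the transaction is fraudulent'. Prior odds H:¬H = 0.031/0.969 = 0.031992. For the 'flagged' outcome, the likelihood ratio is 0.829/0.038 = 21.816.
Posterior odds = 0.031992 × 21.816 = 0.69793, so P(H|E) = 0.69793/(1+0.69793) = 0.411.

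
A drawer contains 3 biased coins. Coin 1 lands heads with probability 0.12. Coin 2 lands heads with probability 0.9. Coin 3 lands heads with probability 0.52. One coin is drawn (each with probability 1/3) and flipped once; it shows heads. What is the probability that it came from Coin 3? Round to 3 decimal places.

P(heads|C1) = 0.12; P(heads|C2) = 0.9; P(heads|C3) = 0.52.
Prior × likelihood for each source: 0.333333·0.12=0.04000, 0.333333·0.9=0.3000, 0.333333·0.52=0.1733. Summing gives P(heads) = 0.51333.
P(Coin 3 | heads) = 0.1733 / 0.51333 = 0.338.

Posterior probability ≈ 0.338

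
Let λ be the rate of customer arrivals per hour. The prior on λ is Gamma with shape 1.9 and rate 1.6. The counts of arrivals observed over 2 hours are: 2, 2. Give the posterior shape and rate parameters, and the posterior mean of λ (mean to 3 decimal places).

The Poisson likelihood adds the total count to the shape and the number of exposure periods to the rate. Here ∑xᵢ = 4 and n = 2, so shape 1.9→5.9 and rate 1.6→3.6.
E[λ | data] = 5.9/3.6 = 1.639.

Posterior: Gamma(shape=5.9, rate=3.6); mean ≈ 1.639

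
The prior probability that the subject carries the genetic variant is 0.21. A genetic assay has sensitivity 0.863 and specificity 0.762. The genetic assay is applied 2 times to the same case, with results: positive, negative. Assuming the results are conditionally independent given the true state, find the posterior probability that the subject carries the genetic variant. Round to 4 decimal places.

With H the event that the subject carries the genetic variant, the joint likelihood of the observed sequence is P(data|H) = 0.863·0.137 = 0.11823 and P(data|¬H) = 0.238·0.762 = 0.18136.
Bayes: P(H|data) = 0.21·0.11823 / (0.21·0.11823 + 0.79·0.18136) = 0.024829/0.16810 = 0.1477.

Posterior P(H) ≈ 0.1477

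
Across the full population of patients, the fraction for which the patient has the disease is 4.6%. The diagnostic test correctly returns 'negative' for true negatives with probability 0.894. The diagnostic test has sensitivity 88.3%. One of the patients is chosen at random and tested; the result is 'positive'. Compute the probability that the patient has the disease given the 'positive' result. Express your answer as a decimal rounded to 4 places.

P(H | E) ≈ 0.2866

Write H for 'the patient has the disease'. Prior odds H:¬H = 0.046/0.954 = 0.048218. For the 'positive' outcome, the likelihood ratio is 0.883/0.106 = 8.3302.
Posterior odds = 0.048218 × 8.3302 = 0.40167, so P(H|E) = 0.40167/(1+0.40167) = 0.2866.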